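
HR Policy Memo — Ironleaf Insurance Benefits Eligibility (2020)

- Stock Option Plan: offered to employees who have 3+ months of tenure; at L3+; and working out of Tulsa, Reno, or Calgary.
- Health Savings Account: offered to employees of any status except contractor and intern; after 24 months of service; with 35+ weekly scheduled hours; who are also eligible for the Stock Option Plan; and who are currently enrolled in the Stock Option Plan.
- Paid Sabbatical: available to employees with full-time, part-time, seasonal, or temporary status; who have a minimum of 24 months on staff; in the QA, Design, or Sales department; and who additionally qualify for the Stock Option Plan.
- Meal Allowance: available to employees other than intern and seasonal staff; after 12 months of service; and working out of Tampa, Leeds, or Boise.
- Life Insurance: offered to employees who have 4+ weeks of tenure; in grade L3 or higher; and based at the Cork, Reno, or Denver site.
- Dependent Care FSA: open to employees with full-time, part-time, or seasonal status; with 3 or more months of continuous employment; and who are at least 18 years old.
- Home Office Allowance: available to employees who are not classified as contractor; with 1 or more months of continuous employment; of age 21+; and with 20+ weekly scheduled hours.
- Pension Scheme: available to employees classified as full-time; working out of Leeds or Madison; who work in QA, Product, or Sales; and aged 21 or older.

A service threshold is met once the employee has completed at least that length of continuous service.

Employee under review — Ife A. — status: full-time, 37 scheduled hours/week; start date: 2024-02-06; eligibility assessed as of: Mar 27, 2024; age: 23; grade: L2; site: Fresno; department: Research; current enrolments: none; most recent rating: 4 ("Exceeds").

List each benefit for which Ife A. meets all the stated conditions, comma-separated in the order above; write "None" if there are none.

Service from 2024-02-06 to Mar 27, 2024: 50 days.
Stock Option Plan — service 50 days < 3 months (≈90 days) ✗ → not eligible.
Health Savings Account — status full-time ✓ (not excluded); service 50 days < 24 months (≈720 days) ✗ → not eligible.
Paid Sabbatical — status full-time ✓; service 50 days < 24 months (≈720 days) ✗ → not eligible.
Meal Allowance — status full-time ✓ (not excluded); service 50 days < 12 months (≈360 days) ✗ → not eligible.
Life Insurance — service 50 days ≥ 4 weeks (≈28 days) ✓; grade L2 < L3 ✗ → not eligible.
Dependent Care FSA — status full-time ✓; service 50 days < 3 months (≈90 days) ✗ → not eligible.
Home Office Allowance — status full-time ✓ (not excluded); service 50 days ≥ 1 month (≈30 days) ✓; age 23 ≥ 21 ✓; 37 hrs/wk ≥ 20 ✓ → eligible.
Pension Scheme — status full-time ✓; site Fresno ✗ (not Leeds or Madison) → not eligible.

Home Office Allowance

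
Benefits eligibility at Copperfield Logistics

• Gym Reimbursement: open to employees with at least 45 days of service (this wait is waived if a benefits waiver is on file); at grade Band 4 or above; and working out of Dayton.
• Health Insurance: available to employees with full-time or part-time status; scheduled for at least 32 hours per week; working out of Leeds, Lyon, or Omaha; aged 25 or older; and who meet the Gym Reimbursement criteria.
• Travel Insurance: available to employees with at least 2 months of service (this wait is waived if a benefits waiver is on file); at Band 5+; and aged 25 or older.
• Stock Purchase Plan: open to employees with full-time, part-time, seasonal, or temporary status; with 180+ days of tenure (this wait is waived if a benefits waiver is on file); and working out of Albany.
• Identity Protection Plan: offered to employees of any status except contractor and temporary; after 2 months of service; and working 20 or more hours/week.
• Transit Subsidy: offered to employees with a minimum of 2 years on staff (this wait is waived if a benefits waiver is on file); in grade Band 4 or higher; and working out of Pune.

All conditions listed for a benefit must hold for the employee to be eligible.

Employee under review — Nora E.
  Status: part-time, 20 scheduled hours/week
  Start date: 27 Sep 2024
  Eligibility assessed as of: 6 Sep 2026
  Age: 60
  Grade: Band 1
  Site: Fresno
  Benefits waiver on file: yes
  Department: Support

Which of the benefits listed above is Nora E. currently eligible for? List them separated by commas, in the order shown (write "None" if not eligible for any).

Service from 27 Sep 2024 to 6 Sep 2026: 709 days.
Gym Reimbursement — benefits waiver on file ✓; grade Band 1 < Band 4 ✗ → not eligible.
Health Insurance — status part-time ✓; 20 hrs/wk < 32 ✗ → not eligible.
Travel Insurance — benefits waiver on file ✓; grade Band 1 < Band 5 ✗ → not eligible.
Stock Purchase Plan — status part-time ✓; benefits waiver on file ✓; site Fresno ✗ (not Albany) → not eligible.
Identity Protection Plan — status part-time ✓ (not excluded); service 709 days ≥ 2 months (≈60 days) ✓; 20 hrs/wk ≥ 20 ✓ → eligible.
Transit Subsidy — benefits waiver on file ✓; grade Band 1 < Band 4 ✗ → not eligible.

Identity Protection Plan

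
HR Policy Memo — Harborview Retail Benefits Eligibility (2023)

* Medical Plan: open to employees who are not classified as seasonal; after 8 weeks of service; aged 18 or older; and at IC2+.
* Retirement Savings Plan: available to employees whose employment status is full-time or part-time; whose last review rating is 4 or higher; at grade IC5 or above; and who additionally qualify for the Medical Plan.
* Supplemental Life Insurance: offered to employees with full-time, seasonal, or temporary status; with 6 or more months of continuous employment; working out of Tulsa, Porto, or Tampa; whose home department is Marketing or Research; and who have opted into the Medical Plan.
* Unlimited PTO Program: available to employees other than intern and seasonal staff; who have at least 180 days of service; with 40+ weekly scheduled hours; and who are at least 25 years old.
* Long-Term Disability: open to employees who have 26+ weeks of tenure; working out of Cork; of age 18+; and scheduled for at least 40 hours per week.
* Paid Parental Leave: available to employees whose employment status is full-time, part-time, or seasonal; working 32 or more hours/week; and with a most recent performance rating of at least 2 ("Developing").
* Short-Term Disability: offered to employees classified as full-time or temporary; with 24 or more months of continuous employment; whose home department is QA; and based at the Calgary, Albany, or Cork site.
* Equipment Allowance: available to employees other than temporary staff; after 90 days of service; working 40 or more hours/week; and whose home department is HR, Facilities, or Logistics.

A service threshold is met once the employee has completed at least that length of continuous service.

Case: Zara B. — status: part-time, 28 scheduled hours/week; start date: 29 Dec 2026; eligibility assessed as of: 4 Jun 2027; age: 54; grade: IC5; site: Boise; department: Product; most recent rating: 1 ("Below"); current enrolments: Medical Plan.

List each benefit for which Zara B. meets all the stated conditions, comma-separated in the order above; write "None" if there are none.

Medical Plan

Service from 29 Dec 2026 to 4 Jun 2027: 157 days.
Medical Plan — status part-time ✓ (not excluded); service 157 days ≥ 8 weeks (≈56 days) ✓; age 54 ≥ 18 ✓; grade IC5 ≥ IC2 ✓ → eligible.
Retirement Savings Plan — status part-time ✓; rating 1 < 4 ✗ → not eligible.
Supplemental Life Insurance — status part-time ✗ (requires full-time, seasonal, or temporary) → not eligible.
Unlimited PTO Program — status part-time ✓ (not excluded); service 157 days < 180 days ✗ → not eligible.
Long-Term Disability — service 157 days < 26 weeks (≈182 days) ✗ → not eligible.
Paid Parental Leave — status part-time ✓; 28 hrs/wk < 32 ✗ → not eligible.
Short-Term Disability — status part-time ✗ (requires full-time or temporary) → not eligible.
Equipment Allowance — status part-time ✓ (not excluded); service 157 days ≥ 90 days ✓; 28 hrs/wk < 40 ✗ → not eligible.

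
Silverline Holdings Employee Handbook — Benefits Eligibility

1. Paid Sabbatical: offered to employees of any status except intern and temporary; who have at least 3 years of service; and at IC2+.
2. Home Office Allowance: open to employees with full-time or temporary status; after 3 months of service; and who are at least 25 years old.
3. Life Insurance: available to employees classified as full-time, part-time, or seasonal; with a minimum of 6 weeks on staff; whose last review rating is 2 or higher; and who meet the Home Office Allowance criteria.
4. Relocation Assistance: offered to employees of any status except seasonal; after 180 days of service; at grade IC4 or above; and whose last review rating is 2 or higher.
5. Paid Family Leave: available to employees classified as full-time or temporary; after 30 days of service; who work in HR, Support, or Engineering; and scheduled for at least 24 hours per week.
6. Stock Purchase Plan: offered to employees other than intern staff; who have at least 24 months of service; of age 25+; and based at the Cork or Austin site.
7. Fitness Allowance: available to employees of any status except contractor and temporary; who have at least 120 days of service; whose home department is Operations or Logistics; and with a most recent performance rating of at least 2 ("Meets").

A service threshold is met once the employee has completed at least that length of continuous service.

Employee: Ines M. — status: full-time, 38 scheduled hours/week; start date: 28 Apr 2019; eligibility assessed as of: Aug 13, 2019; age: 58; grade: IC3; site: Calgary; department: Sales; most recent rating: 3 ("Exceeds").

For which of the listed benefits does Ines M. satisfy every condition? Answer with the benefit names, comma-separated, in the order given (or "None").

Service from 28 Apr 2019 to Aug 13, 2019: 107 days.
Paid Sabbatical — status full-time ✓ (not excluded); service 107 days < 3 years (≈1095 days) ✗ → not eligible.
Home Office Allowance — status full-time ✓; service 107 days ≥ 3 months (≈90 days) ✓; age 58 ≥ 25 ✓ → eligible.
Life Insurance — status full-time ✓; service 107 days ≥ 6 weeks (≈42 days) ✓; rating 3 ≥ 2 ✓; eligible for Home Office Allowance ✓ → eligible.
Relocation Assistance — status full-time ✓ (not excluded); service 107 days < 180 days ✗ → not eligible.
Paid Family Leave — status full-time ✓; service 107 days ≥ 30 days ✓; dept Sales ✗ → not eligible.
Stock Purchase Plan — status full-time ✓ (not excluded); service 107 days < 24 months (≈720 days) ✗ → not eligible.
Fitness Allowance — status full-time ✓ (not excluded); service 107 days < 120 days ✗ → not eligible.

Home Office Allowance, Life Insurance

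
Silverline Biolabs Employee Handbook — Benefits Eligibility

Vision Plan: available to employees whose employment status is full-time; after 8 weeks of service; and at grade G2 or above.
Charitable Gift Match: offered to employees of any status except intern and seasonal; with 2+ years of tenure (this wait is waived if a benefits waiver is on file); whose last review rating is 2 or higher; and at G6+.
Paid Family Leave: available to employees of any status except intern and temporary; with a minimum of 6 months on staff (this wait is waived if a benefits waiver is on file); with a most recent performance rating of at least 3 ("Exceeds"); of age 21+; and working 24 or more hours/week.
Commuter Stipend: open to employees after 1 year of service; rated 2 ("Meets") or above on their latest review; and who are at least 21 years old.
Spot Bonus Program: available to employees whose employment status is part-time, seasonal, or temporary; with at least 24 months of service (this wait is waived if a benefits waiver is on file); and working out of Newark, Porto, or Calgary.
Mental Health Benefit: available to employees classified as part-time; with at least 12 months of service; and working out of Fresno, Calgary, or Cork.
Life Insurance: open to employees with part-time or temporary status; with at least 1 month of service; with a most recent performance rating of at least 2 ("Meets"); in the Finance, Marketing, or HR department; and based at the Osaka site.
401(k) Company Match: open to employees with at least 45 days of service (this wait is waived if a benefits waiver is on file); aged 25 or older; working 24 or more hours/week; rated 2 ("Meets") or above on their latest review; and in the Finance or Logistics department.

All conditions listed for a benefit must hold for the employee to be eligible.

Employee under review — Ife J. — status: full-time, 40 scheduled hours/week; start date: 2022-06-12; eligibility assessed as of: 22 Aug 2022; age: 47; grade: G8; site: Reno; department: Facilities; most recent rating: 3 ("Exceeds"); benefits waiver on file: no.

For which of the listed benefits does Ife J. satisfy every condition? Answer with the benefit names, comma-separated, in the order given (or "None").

Vision Plan

Service from 2022-06-12 to 22 Aug 2022: 71 days.
Vision Plan — status full-time ✓; service 71 days ≥ 8 weeks (≈56 days) ✓; grade G8 ≥ G2 ✓ → eligible.
Charitable Gift Match — status full-time ✓ (not excluded); no waiver, service 71 days < 2 years (≈730 days) ✗ → not eligible.
Paid Family Leave — status full-time ✓ (not excluded); no waiver, service 71 days < 6 months (≈180 days) ✗ → not eligible.
Commuter Stipend — service 71 days < 1 year (≈365 days) ✗ → not eligible.
Spot Bonus Program — status full-time ✗ (requires part-time, seasonal, or temporary) → not eligible.
Mental Health Benefit — status full-time ✗ (requires part-time) → not eligible.
Life Insurance — status full-time ✗ (requires part-time or temporary) → not eligible.
401(k) Company Match — no waiver, service 71 days ≥ 45 days ✓; age 47 ≥ 25 ✓; 40 hrs/wk ≥ 24 ✓; rating 3 ≥ 2 ✓; dept Facilities ✗ → not eligible.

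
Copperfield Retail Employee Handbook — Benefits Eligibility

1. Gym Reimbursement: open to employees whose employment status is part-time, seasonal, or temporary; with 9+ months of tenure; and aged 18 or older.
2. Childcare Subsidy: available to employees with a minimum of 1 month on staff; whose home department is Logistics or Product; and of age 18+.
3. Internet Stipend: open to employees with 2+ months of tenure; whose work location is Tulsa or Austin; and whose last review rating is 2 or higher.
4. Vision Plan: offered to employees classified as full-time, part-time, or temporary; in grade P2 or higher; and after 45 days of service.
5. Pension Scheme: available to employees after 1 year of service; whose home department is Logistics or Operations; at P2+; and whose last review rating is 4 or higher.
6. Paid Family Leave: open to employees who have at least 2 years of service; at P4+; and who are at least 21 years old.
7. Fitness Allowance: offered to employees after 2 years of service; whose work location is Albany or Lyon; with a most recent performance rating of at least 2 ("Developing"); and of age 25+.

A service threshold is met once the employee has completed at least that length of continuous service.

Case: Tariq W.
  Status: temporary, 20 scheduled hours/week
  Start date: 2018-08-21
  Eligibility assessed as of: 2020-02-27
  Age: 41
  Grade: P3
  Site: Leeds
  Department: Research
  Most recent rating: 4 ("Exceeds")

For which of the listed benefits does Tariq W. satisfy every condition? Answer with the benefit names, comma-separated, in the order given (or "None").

Service from 2018-08-21 to 2020-02-27: 555 days.
Gym Reimbursement — status temporary ✓; service 555 days ≥ 9 months (≈270 days) ✓; age 41 ≥ 18 ✓ → eligible.
Childcare Subsidy — service 555 days ≥ 1 month (≈30 days) ✓; dept Research ✗ → not eligible.
Internet Stipend — service 555 days ≥ 2 months (≈60 days) ✓; site Leeds ✗ (not Tulsa or Austin) → not eligible.
Vision Plan — status temporary ✓; grade P3 ≥ P2 ✓; service 555 days ≥ 45 days ✓ → eligible.
Pension Scheme — service 555 days ≥ 1 year (≈365 days) ✓; dept Research ✗ → not eligible.
Paid Family Leave — service 555 days < 2 years (≈730 days) ✗ → not eligible.
Fitness Allowance — service 555 days < 2 years (≈730 days) ✗ → not eligible.

Gym Reimbursement, Vision Plan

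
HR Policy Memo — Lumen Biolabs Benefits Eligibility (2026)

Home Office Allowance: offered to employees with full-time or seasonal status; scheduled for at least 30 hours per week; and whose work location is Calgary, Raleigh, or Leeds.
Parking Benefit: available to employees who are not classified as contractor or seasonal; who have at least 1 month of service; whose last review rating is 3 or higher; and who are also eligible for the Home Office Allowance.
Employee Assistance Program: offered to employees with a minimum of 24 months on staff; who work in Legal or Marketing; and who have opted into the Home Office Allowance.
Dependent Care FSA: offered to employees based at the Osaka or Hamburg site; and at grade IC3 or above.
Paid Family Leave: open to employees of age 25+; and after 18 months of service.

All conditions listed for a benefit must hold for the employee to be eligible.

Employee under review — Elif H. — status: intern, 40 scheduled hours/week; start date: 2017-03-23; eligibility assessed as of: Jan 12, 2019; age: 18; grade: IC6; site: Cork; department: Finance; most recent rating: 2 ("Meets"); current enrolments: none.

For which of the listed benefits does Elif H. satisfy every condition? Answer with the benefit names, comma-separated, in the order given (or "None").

Service from 2017-03-23 to Jan 12, 2019: 660 days.
Home Office Allowance — status intern ✗ (requires full-time or seasonal) → not eligible.
Parking Benefit — status intern ✓ (not excluded); service 660 days ≥ 1 month (≈30 days) ✓; rating 2 < 3 ✗ → not eligible.
Employee Assistance Program — service 660 days < 24 months (≈720 days) ✗ → not eligible.
Dependent Care FSA — site Cork ✗ (not Osaka or Hamburg) → not eligible.
Paid Family Leave — age 18 < 25 ✗ → not eligible.

None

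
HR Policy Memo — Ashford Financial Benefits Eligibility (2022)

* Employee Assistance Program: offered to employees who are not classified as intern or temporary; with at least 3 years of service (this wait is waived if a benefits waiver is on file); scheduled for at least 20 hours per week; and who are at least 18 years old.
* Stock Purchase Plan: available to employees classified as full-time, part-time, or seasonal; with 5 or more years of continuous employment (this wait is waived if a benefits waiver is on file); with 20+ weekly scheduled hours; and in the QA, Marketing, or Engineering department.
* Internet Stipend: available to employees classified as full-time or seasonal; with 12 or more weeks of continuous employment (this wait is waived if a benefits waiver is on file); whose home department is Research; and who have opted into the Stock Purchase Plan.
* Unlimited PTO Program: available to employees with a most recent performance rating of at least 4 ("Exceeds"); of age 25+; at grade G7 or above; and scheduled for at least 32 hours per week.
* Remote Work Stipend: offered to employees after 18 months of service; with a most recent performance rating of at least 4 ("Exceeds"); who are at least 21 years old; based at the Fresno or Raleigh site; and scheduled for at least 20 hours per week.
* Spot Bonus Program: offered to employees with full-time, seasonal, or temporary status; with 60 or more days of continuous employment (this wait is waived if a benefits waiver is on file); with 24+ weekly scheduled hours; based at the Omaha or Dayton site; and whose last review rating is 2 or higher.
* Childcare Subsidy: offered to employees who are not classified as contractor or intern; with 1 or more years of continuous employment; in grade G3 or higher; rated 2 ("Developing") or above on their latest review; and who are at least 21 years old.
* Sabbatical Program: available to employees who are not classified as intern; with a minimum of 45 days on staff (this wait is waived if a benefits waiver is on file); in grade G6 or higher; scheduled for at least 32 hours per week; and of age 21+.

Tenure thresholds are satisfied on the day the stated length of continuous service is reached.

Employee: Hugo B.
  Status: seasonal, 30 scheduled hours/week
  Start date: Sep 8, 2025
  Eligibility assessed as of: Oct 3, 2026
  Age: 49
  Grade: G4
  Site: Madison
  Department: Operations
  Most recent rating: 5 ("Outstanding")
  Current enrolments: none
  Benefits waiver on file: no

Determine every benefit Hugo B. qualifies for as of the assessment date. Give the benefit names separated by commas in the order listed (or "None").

Service from Sep 8, 2025 to Oct 3, 2026: 390 days.
Employee Assistance Program — status seasonal ✓ (not excluded); no waiver, service 390 days < 3 years (≈1095 days) ✗ → not eligible.
Stock Purchase Plan — status seasonal ✓; no waiver, service 390 days < 5 years (≈1825 days) ✗ → not eligible.
Internet Stipend — status seasonal ✓; no waiver, service 390 days ≥ 12 weeks (≈84 days) ✓; dept Operations ✗ → not eligible.
Unlimited PTO Program — rating 5 ≥ 4 ✓; age 49 ≥ 25 ✓; grade G4 < G7 ✗ → not eligible.
Remote Work Stipend — service 390 days < 18 months (≈540 days) ✗ → not eligible.
Spot Bonus Program — status seasonal ✓; no waiver, service 390 days ≥ 60 days ✓; 30 hrs/wk ≥ 24 ✓; site Madison ✗ (not Omaha or Dayton) → not eligible.
Childcare Subsidy — status seasonal ✓ (not excluded); service 390 days ≥ 1 year (≈365 days) ✓; grade G4 ≥ G3 ✓; rating 5 ≥ 2 ✓; age 49 ≥ 21 ✓ → eligible.
Sabbatical Program — status seasonal ✓ (not excluded); no waiver, service 390 days ≥ 45 days ✓; grade G4 < G6 ✗ → not eligible.

Childcare Subsidy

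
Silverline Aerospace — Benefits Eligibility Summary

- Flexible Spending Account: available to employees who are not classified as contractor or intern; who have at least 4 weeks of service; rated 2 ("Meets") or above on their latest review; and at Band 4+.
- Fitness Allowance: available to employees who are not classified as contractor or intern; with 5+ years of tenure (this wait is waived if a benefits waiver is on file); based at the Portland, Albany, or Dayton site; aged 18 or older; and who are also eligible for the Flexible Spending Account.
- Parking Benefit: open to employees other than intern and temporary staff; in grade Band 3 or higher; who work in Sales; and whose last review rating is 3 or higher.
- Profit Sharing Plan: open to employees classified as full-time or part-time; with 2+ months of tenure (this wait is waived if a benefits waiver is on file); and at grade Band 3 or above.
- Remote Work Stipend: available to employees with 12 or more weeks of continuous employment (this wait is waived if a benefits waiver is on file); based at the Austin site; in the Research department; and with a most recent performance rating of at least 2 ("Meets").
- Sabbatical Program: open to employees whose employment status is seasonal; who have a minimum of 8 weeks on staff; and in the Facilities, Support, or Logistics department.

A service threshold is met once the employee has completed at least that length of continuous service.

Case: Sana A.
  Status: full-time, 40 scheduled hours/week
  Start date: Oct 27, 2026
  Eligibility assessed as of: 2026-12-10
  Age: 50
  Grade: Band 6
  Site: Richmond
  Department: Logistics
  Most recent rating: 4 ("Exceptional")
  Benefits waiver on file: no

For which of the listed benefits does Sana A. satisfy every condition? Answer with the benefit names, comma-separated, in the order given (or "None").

Flexible Spending Account

Service from Oct 27, 2026 to 2026-12-10: 44 days.
Flexible Spending Account — status full-time ✓ (not excluded); service 44 days ≥ 4 weeks (≈28 days) ✓; rating 4 ≥ 2 ✓; grade Band 6 ≥ Band 4 ✓ → eligible.
Fitness Allowance — status full-time ✓ (not excluded); no waiver, service 44 days < 5 years (≈1825 days) ✗ → not eligible.
Parking Benefit — status full-time ✓ (not excluded); grade Band 6 ≥ Band 3 ✓; dept Logistics ✗ → not eligible.
Profit Sharing Plan — status full-time ✓; no waiver, service 44 days < 2 months (≈60 days) ✗ → not eligible.
Remote Work Stipend — no waiver, service 44 days < 12 weeks (≈84 days) ✗ → not eligible.
Sabbatical Program — status full-time ✗ (requires seasonal) → not eligible.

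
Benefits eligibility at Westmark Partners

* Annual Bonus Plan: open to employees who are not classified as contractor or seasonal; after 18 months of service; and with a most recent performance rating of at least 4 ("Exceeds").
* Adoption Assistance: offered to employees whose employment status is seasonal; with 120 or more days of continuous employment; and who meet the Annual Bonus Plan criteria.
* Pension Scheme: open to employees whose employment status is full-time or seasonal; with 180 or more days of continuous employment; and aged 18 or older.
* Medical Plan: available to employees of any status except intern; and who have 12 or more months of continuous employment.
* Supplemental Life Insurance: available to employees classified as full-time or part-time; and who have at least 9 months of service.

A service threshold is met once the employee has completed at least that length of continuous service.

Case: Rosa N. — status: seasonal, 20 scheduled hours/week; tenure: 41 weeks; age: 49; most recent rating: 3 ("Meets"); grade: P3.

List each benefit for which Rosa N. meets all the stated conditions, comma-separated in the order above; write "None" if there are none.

Annual Bonus Plan — status seasonal ✗ (excluded) → not eligible.
Adoption Assistance — status seasonal ✓; service 41 weeks ≥ 120 days ✓; not eligible for Annual Bonus Plan ✗ → not eligible.
Pension Scheme — status seasonal ✓; service 41 weeks ≥ 180 days ✓; age 49 ≥ 18 ✓ → eligible.
Medical Plan — status seasonal ✓ (not excluded); service 41 weeks < 12 months (≈360 days) ✗ → not eligible.
Supplemental Life Insurance — status seasonal ✗ (requires full-time or part-time) → not eligible.

Pension Scheme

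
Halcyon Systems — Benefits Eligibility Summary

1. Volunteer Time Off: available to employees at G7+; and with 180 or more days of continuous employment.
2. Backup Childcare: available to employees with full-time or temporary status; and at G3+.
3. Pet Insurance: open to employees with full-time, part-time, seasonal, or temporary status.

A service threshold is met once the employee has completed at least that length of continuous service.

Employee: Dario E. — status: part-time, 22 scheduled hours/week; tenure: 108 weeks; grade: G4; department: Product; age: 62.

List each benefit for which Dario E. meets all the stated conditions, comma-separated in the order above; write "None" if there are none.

Volunteer Time Off — grade G4 < G7 ✗ → not eligible.
Backup Childcare — status part-time ✗ (requires full-time or temporary) → not eligible.
Pet Insurance — status part-time ✓ → eligible.

Pet Insurance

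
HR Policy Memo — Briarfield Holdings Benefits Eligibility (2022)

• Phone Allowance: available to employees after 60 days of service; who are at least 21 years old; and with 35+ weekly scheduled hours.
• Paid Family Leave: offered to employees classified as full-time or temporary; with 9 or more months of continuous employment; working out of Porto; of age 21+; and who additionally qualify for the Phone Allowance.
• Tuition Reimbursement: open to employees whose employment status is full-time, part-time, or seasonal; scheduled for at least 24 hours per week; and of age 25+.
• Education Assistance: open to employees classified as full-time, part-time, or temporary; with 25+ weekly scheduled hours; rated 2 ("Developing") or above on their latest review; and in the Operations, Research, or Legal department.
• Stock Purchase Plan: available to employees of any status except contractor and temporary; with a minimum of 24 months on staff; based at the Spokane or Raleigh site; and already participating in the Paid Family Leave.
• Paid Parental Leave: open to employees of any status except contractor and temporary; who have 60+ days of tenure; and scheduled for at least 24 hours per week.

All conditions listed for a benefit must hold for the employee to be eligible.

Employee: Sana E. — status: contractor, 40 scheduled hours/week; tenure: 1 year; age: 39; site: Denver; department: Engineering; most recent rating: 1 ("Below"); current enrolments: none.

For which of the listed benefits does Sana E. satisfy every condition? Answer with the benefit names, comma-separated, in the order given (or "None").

Phone Allowance

Phone Allowance — service 1 year ≥ 60 days ✓; age 39 ≥ 21 ✓; 40 hrs/wk ≥ 35 ✓ → eligible.
Paid Family Leave — status contractor ✗ (requires full-time or temporary) → not eligible.
Tuition Reimbursement — status contractor ✗ (requires full-time, part-time, or seasonal) → not eligible.
Education Assistance — status contractor ✗ (requires full-time, part-time, or temporary) → not eligible.
Stock Purchase Plan — status contractor ✗ (excluded) → not eligible.
Paid Parental Leave — status contractor ✗ (excluded) → not eligible.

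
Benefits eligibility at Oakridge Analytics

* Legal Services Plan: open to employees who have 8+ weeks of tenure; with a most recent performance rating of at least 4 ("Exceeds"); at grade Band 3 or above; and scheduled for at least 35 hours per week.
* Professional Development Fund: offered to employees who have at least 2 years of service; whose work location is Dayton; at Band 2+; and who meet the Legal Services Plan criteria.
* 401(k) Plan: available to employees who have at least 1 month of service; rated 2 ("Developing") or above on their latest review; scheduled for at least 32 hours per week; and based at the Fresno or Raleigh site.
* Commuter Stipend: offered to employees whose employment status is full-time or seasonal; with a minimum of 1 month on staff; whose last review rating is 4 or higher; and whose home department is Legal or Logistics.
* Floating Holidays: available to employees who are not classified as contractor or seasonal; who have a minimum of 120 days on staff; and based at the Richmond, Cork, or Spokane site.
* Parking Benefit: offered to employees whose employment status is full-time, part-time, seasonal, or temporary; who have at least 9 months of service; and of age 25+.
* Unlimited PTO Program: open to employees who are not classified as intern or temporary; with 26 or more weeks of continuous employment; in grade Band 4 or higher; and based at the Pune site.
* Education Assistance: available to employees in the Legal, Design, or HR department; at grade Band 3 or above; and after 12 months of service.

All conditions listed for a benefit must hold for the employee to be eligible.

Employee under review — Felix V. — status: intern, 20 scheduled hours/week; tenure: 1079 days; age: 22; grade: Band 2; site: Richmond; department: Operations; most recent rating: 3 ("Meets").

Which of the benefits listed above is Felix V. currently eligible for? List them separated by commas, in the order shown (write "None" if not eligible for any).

Legal Services Plan — service 1079 days ≥ 8 weeks (≈56 days) ✓; rating 3 < 4 ✗ → not eligible.
Professional Development Fund — service 1079 days ≥ 2 years (≈730 days) ✓; site Richmond ✗ (not Dayton) → not eligible.
401(k) Plan — service 1079 days ≥ 1 month (≈30 days) ✓; rating 3 ≥ 2 ✓; 20 hrs/wk < 32 ✗ → not eligible.
Commuter Stipend — status intern ✗ (requires full-time or seasonal) → not eligible.
Floating Holidays — status intern ✓ (not excluded); service 1079 days ≥ 120 days ✓; site Richmond ✓ → eligible.
Parking Benefit — status intern ✗ (requires full-time, part-time, seasonal, or temporary) → not eligible.
Unlimited PTO Program — status intern ✗ (excluded) → not eligible.
Education Assistance — dept Operations ✗ → not eligible.

Floating Holidays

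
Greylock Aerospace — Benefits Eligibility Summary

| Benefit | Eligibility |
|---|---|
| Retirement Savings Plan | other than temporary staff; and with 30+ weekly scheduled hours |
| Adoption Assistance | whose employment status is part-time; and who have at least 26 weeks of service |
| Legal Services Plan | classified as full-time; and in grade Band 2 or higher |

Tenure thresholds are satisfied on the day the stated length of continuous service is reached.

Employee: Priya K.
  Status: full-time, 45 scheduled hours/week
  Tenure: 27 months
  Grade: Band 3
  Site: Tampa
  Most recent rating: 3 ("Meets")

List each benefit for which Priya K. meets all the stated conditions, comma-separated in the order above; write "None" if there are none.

Retirement Savings Plan — status full-time ✓ (not excluded); 45 hrs/wk ≥ 30 ✓ → eligible.
Adoption Assistance — status full-time ✗ (requires part-time) → not eligible.
Legal Services Plan — status full-time ✓; grade Band 3 ≥ Band 2 ✓ → eligible.

Retirement Savings Plan, Legal Services Plan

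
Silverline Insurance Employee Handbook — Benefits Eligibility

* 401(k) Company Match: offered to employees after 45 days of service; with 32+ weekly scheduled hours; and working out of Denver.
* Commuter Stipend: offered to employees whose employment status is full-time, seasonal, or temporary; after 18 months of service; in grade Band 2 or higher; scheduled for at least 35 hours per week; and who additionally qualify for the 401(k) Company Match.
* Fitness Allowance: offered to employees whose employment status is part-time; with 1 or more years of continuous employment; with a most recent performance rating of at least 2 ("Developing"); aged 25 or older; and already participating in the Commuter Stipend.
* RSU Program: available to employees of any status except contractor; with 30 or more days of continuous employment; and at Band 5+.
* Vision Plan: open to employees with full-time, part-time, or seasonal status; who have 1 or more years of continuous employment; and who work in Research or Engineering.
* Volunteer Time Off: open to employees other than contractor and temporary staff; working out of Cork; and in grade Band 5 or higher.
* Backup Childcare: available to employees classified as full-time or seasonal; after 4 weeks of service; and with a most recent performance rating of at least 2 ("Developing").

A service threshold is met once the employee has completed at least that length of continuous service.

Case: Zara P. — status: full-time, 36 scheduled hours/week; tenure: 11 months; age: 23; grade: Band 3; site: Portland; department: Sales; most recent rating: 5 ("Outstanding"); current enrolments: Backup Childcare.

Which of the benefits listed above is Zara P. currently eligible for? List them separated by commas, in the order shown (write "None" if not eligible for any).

Backup Childcare

401(k) Company Match — service 11 months ≥ 45 days ✓; 36 hrs/wk ≥ 32 ✓; site Portland ✗ (not Denver) → not eligible.
Commuter Stipend — status full-time ✓; service 11 months < 18 months ✗ → not eligible.
Fitness Allowance — status full-time ✗ (requires part-time) → not eligible.
RSU Program — status full-time ✓ (not excluded); service 11 months ≥ 30 days ✓; grade Band 3 < Band 5 ✗ → not eligible.
Vision Plan — status full-time ✓; service 11 months < 1 year (≈365 days) ✗ → not eligible.
Volunteer Time Off — status full-time ✓ (not excluded); site Portland ✗ (not Cork) → not eligible.
Backup Childcare — status full-time ✓; service 11 months ≥ 4 weeks (≈28 days) ✓; rating 5 ≥ 2 ✓ → eligible.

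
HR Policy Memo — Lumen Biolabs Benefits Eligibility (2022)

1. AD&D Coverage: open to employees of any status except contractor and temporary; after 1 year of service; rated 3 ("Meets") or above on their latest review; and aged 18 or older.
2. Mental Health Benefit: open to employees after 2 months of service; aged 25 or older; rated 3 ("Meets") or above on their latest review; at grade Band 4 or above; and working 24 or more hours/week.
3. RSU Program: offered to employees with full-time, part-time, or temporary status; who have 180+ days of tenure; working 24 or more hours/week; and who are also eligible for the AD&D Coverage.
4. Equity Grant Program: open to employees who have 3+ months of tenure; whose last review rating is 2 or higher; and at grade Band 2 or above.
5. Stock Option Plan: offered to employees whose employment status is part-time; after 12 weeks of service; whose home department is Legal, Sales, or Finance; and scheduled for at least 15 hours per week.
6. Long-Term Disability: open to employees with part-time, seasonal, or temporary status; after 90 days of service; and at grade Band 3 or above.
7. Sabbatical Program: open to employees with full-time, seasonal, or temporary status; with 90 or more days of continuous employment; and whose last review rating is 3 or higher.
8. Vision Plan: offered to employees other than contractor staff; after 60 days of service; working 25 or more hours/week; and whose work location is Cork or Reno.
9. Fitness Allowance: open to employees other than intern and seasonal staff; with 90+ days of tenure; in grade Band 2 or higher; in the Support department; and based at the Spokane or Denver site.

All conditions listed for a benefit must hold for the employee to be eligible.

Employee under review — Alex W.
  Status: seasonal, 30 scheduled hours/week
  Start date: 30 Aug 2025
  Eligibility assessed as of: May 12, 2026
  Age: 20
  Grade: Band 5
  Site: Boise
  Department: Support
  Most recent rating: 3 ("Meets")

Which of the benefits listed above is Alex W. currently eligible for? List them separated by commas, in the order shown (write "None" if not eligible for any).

Service from 30 Aug 2025 to May 12, 2026: 255 days.
AD&D Coverage — status seasonal ✓ (not excluded); service 255 days < 1 year (≈365 days) ✗ → not eligible.
Mental Health Benefit — service 255 days ≥ 2 months (≈60 days) ✓; age 20 < 25 ✗ → not eligible.
RSU Program — status seasonal ✗ (requires full-time, part-time, or temporary) → not eligible.
Equity Grant Program — service 255 days ≥ 3 months (≈90 days) ✓; rating 3 ≥ 2 ✓; grade Band 5 ≥ Band 2 ✓ → eligible.
Stock Option Plan — status seasonal ✗ (requires part-time) → not eligible.
Long-Term Disability — status seasonal ✓; service 255 days ≥ 90 days ✓; grade Band 5 ≥ Band 3 ✓ → eligible.
Sabbatical Program — status seasonal ✓; service 255 days ≥ 90 days ✓; rating 3 ≥ 3 ✓ → eligible.
Vision Plan — status seasonal ✓ (not excluded); service 255 days ≥ 60 days ✓; 30 hrs/wk ≥ 25 ✓; site Boise ✗ (not Cork or Reno) → not eligible.
Fitness Allowance — status seasonal ✗ (excluded) → not eligible.

Equity Grant Program, Long-Term Disability, Sabbatical Program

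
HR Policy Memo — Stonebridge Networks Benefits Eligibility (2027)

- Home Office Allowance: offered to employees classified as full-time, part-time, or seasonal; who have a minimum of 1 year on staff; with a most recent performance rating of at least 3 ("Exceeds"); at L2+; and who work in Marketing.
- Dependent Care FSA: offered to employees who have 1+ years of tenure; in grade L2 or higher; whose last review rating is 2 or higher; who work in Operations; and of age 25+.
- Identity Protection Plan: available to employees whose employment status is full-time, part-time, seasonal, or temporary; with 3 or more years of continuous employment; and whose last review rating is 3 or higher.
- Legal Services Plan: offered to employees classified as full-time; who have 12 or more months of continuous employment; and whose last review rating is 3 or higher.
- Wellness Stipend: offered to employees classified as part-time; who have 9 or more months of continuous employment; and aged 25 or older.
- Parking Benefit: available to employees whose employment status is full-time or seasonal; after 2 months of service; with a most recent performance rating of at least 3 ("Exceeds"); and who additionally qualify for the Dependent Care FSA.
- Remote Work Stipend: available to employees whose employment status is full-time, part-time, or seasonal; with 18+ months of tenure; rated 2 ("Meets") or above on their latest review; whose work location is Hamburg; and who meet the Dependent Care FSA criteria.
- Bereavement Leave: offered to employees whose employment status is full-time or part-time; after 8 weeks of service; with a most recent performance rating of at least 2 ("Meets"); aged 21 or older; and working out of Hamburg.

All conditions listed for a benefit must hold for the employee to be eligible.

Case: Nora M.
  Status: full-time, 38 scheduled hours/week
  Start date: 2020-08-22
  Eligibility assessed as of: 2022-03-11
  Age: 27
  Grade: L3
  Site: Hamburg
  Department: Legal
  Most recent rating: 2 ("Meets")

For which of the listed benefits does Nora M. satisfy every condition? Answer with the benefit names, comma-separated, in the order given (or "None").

Service from 2020-08-22 to 2022-03-11: 566 days.
Home Office Allowance — status full-time ✓; service 566 days ≥ 1 year (≈365 days) ✓; rating 2 < 3 ✗ → not eligible.
Dependent Care FSA — service 566 days ≥ 1 year (≈365 days) ✓; grade L3 ≥ L2 ✓; rating 2 ≥ 2 ✓; dept Legal ✗ → not eligible.
Identity Protection Plan — status full-time ✓; service 566 days < 3 years (≈1095 days) ✗ → not eligible.
Legal Services Plan — status full-time ✓; service 566 days ≥ 12 months (≈360 days) ✓; rating 2 < 3 ✗ → not eligible.
Wellness Stipend — status full-time ✗ (requires part-time) → not eligible.
Parking Benefit — status full-time ✓; service 566 days ≥ 2 months (≈60 days) ✓; rating 2 < 3 ✗ → not eligible.
Remote Work Stipend — status full-time ✓; service 566 days ≥ 18 months (≈540 days) ✓; rating 2 ≥ 2 ✓; site Hamburg ✓; not eligible for Dependent Care FSA ✗ → not eligible.
Bereavement Leave — status full-time ✓; service 566 days ≥ 8 weeks (≈56 days) ✓; rating 2 ≥ 2 ✓; age 27 ≥ 21 ✓; site Hamburg ✓ → eligible.

Bereavement Leave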